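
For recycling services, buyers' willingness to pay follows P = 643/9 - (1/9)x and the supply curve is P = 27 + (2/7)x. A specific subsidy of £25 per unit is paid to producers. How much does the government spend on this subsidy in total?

Government cost = £4375

Pre-subsidy: 643/9 - (1/9)x = 27 + (2/7)x gives x* = 112 and P* = 59.
With the subsidy, sellers receive Ps = Pb + 25 for each unit, where Pb is the price buyers pay.
On the curves, Pb = 643/9 - (1/9)x and Ps = 27 + (2/7)x; the wedge Ps − Pb = 25 gives 27 + (2/7)x − (643/9 - (1/9)x) = 25, so x' = 175.
Then Pb = 643/9 − (1/9)·175 = 52 and Ps = 27 + (2/7)·175 = 77.
Government outlay = subsidy × quantity = 25 × 175 = 4375.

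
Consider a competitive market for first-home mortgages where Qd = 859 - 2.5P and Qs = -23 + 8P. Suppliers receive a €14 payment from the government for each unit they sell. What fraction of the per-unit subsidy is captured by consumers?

Consumer share = 16/21

Pre-subsidy: 859 - 2.5P = -23 + 8P gives P* = 84, Q* = 649.
With the subsidy, sellers receive Ps = Pb + 14 for each unit, where Pb is the price buyers pay.
Supply in terms of Pb becomes Qs = -23 + 8(Pb + 14) = 89 + 8Pb. Setting this equal to demand: 859 - 2.5Pb = 89 + 8Pb, so Pb = 220/3.
Sellers receive Ps = 220/3 + 14 = 262/3; Q' = 859 − 2.5·(220/3) = 2027/3.
Buyers' price falls by P* − Pb = 84 − 220/3 = 32/3; sellers' price rises by Ps − P* = 262/3 − 84 = 10/3.
So consumers capture (32/3)/14 = 16/21 of each unit of subsidy.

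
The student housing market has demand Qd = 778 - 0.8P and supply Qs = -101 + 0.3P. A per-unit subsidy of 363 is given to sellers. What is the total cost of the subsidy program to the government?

Pre-subsidy: 778 - 0.8P = -101 + 0.3P gives P* = 8790/11, Q* = 1526/11.
With the subsidy, sellers receive Ps = Pb + 363 for each unit, where Pb is the price buyers pay.
Supply in terms of Pb becomes Qs = -101 + 0.3(Pb + 363) = 7.9 + 0.3Pb. Setting this equal to demand: 778 - 0.8Pb = 7.9 + 0.3Pb, so Pb = 7701/11.
Sellers receive Ps = 7701/11 + 363 = 11694/11; Q' = 778 − 0.8·(7701/11) = 11986/55.
Government outlay = subsidy × quantity = 363 × 11986/55 = 79107.6.

Government cost = 79107.6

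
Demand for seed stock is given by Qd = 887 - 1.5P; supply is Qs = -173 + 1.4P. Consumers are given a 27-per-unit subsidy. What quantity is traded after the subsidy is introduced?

Q' = 10390/29

Pre-subsidy: 887 - 1.5P = -173 + 1.4P gives P* = 10600/29, Q* = 9823/29.
With the rebate, buyers effectively pay Pb = Ps − 27, where Ps is the price sellers receive.
Demand in terms of Ps becomes Qd = 887 − 1.5(Ps − 27) = 927.5 - 1.5Ps. Setting this equal to supply: 927.5 - 1.5Ps = -173 + 1.4Ps, so Ps = 11005/29.
Buyers pay Pb = 11005/29 − 27 = 10222/29; Q' = -173 + 1.4·(11005/29) = 10390/29.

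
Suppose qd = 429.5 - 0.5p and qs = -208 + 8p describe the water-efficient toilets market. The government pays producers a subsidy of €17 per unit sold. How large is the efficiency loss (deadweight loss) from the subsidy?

Pre-subsidy: 429.5 - 0.5p = -208 + 8p gives p* = 75, q* = 392.
With the subsidy, sellers receive ps = pb + 17 for each unit, where pb is the price buyers pay.
Supply in terms of pb becomes qs = -208 + 8(pb + 17) = -72 + 8pb. Setting this equal to demand: 429.5 - 0.5pb = -72 + 8pb, so pb = 59.
Sellers receive ps = 59 + 17 = 76; q' = 429.5 − 0.5·59 = 400.
The subsidy expands output by 400 − 392 = 8 past the efficient level; on those units the gap between marginal cost and willingness to pay runs from 0 up to 17.
DWL = ½ × 17 × 8 = 68.

Deadweight loss = €68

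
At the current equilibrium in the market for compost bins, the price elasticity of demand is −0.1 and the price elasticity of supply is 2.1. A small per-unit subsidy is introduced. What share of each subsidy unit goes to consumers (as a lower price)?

For a small subsidy around the equilibrium, the benefit split depends on the relative slopes, which at a point are proportional to the elasticities.
Buyer share = εs/(εs + |εd|) = 2.1/(2.1 + 0.1) = 21/22; seller share = |εd|/(εs + |εd|) = 1/22.

Consumer share = 21/22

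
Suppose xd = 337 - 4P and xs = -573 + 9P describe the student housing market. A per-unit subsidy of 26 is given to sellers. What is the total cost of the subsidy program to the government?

Pre-subsidy: 337 - 4P = -573 + 9P gives P* = 70, x* = 57.
With the subsidy, sellers receive Ps = Pb + 26 for each unit, where Pb is the price buyers pay.
Supply in terms of Pb becomes xs = -573 + 9(Pb + 26) = -339 + 9Pb. Setting this equal to demand: 337 - 4Pb = -339 + 9Pb, so Pb = 52.
Sellers receive Ps = 52 + 26 = 78; x' = 337 − 4·52 = 129.
Government outlay = subsidy × quantity = 26 × 129 = 3354.

Government cost = 3354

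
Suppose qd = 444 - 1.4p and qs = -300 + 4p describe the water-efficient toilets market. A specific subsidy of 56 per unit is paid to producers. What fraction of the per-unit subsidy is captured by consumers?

Pre-subsidy: 444 - 1.4p = -300 + 4p gives p* = 1240/9, q* = 2260/9.
With the subsidy, sellers receive ps = pb + 56 for each unit, where pb is the price buyers pay.
Supply in terms of pb becomes qs = -300 + 4(pb + 56) = -76 + 4pb. Setting this equal to demand: 444 - 1.4pb = -76 + 4pb, so pb = 2600/27.
Sellers receive ps = 2600/27 + 56 = 4112/27; q' = 444 − 1.4·(2600/27) = 8348/27.
Buyers' price falls by p* − pb = 1240/9 − 2600/27 = 1120/27; sellers' price rises by ps − p* = 4112/27 − 1240/9 = 392/27.
So consumers capture (1120/27)/56 = 20/27 of each unit of subsidy.

Consumer share = 20/27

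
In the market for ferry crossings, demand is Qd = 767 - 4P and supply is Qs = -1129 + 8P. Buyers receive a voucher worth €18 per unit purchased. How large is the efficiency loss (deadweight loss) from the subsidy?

Pre-subsidy: 767 - 4P = -1129 + 8P gives P* = 158, Q* = 135.
With the rebate, buyers effectively pay Pb = Ps − 18, where Ps is the price sellers receive.
Demand in terms of Ps becomes Qd = 767 − 4(Ps − 18) = 839 - 4Ps. Setting this equal to supply: 839 - 4Ps = -1129 + 8Ps, so Ps = 164.
Buyers pay Pb = 164 − 18 = 146; Q' = -1129 + 8·164 = 183.
The subsidy expands output by 183 − 135 = 48 past the efficient level; on those units the gap between marginal cost and willingness to pay runs from 0 up to 18.
DWL = ½ × 18 × 48 = 432.

Deadweight loss = €432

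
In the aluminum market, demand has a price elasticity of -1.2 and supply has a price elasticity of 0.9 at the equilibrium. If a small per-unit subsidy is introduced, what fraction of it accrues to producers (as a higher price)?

Producer share = 4/7

For a small subsidy around the equilibrium, the benefit split depends on the relative slopes, which at a point are proportional to the elasticities.
Buyer share = εs/(εs + |εd|) = 0.9/(0.9 + 1.2) = 3/7; seller share = |εd|/(εs + |εd|) = 4/7.
So producers capture 4/7 of the subsidy.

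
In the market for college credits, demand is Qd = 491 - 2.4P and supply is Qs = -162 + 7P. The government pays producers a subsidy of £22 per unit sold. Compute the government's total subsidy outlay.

Government cost = 375958/47

Pre-subsidy: 491 - 2.4P = -162 + 7P gives P* = 3265/47, Q* = 15241/47.
With the subsidy, sellers receive Ps = Pb + 22 for each unit, where Pb is the price buyers pay.
Supply in terms of Pb becomes Qs = -162 + 7(Pb + 22) = -8 + 7Pb. Setting this equal to demand: 491 - 2.4Pb = -8 + 7Pb, so Pb = 2495/47.
Sellers receive Ps = 2495/47 + 22 = 3529/47; Q' = 491 − 2.4·(2495/47) = 17089/47.
Government outlay = subsidy × quantity = 22 × 17089/47 = 375958/47.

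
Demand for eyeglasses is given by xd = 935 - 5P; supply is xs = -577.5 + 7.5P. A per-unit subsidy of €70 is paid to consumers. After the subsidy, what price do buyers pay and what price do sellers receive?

Pre-subsidy: 935 - 5P = -577.5 + 7.5P gives P* = 121, x* = 330.
With the rebate, buyers effectively pay Pb = Ps − 70, where Ps is the price sellers receive.
Demand in terms of Ps becomes xd = 935 − 5(Ps − 70) = 1285 - 5Ps. Setting this equal to supply: 1285 - 5Ps = -577.5 + 7.5Ps, so Ps = 149.
Buyers pay Pb = 149 − 70 = 79; x' = -577.5 + 7.5·149 = 540.

Buyers pay €79; sellers receive €149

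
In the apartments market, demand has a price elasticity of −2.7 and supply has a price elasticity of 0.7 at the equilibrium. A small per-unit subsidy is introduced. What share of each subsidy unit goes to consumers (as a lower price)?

For a small subsidy around the equilibrium, the benefit split depends on the relative slopes, which at a point are proportional to the elasticities.
Buyer share = εs/(εs + |εd|) = 0.7/(0.7 + 2.7) = 7/34; seller share = |εd|/(εs + |εd|) = 27/34.

Consumer share = 7/34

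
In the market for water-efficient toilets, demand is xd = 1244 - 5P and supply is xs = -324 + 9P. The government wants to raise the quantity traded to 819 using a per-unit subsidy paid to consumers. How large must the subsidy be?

At x = 819, invert demand for the buyer price: Pb = (1244 − 819)/5 = 85; invert supply for the seller price: Ps = (819 − (-324))/9 = 127.
The subsidy must fill the gap: s = Ps − Pb = 127 − 85 = 42.

Required subsidy s = 42 per unit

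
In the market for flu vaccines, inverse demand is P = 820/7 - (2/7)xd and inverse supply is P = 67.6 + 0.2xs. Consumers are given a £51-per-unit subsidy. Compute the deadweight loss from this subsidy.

Pre-subsidy: 820/7 - (2/7)x = 67.6 + 0.2x gives x* = 102 and P* = 88.
With the rebate, buyers effectively pay Pb = Ps − 51, where Ps is the price sellers receive.
On the curves, Pb = 820/7 - (2/7)x and Ps = 67.6 + 0.2x; the wedge Ps − Pb = 51 gives 67.6 + 0.2x − (820/7 - (2/7)x) = 51, so x' = 207.
Then Pb = 820/7 − (2/7)·207 = 58 and Ps = 67.6 + 0.2·207 = 109.
The subsidy expands output by 207 − 102 = 105 past the efficient level; on those units the gap between marginal cost and willingness to pay runs from 0 up to 51.
DWL = ½ × 51 × 105 = 2677.5.

Deadweight loss = £2677.5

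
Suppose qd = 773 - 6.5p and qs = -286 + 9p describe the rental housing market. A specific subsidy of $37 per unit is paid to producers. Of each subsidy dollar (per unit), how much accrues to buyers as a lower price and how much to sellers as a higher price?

Pre-subsidy: 773 - 6.5p = -286 + 9p gives p* = 2118/31, q* = 10196/31.
With the subsidy, sellers receive ps = pb + 37 for each unit, where pb is the price buyers pay.
Supply in terms of pb becomes qs = -286 + 9(pb + 37) = 47 + 9pb. Setting this equal to demand: 773 - 6.5pb = 47 + 9pb, so pb = 1452/31.
Sellers receive ps = 1452/31 + 37 = 2599/31; q' = 773 − 6.5·(1452/31) = 14525/31.
Buyers' price falls by p* − pb = 2118/31 − 1452/31 = 666/31; sellers' price rises by ps − p* = 2599/31 − 2118/31 = 481/31.

Buyers gain 666/31 per unit; sellers gain 481/31 per unit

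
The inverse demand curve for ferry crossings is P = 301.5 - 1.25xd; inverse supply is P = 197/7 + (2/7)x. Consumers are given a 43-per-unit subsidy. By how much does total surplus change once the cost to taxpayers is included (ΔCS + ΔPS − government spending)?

Pre-subsidy: 301.5 - 1.25x = 197/7 + (2/7)x gives x* = 178 and P* = 79.
With the rebate, buyers effectively pay Pb = Ps − 43, where Ps is the price sellers receive.
On the curves, Pb = 301.5 - 1.25x and Ps = 197/7 + (2/7)x; the wedge Ps − Pb = 43 gives 197/7 + (2/7)x − (301.5 - 1.25x) = 43, so x' = 206.
Then Pb = 301.5 − 1.25·206 = 44 and Ps = 197/7 + (2/7)·206 = 87.
ΔCS = ½(178 + 206)(79 − 44) = 6720; ΔPS = ½(178 + 206)(87 − 79) = 1536.
Government spending = 43 × 206 = 8858.
Net change = 6720 + 1536 − 8858 = -602. The loss equals the DWL triangle ½·43·28.

Net change in total surplus = -602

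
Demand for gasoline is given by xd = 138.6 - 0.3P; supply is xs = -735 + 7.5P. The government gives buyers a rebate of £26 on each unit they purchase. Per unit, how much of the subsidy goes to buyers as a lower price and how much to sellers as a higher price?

Pre-subsidy: 138.6 - 0.3P = -735 + 7.5P gives P* = 112, x* = 105.
With the rebate, buyers effectively pay Pb = Ps − 26, where Ps is the price sellers receive.
Demand in terms of Ps becomes xd = 138.6 − 0.3(Ps − 26) = 146.4 - 0.3Ps. Setting this equal to supply: 146.4 - 0.3Ps = -735 + 7.5Ps, so Ps = 113.
Buyers pay Pb = 113 − 26 = 87; x' = -735 + 7.5·113 = 112.5.
Buyers' price falls by P* − Pb = 112 − 87 = 25; sellers' price rises by Ps − P* = 113 − 112 = 1.

Buyers gain £25 per unit; sellers gain £1 per unit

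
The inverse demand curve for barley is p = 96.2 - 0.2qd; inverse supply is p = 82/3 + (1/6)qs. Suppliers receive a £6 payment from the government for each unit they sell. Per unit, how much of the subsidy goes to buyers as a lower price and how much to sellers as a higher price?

Pre-subsidy: 96.2 - 0.2q = 82/3 + (1/6)q gives q* = 2066/11 and p* = 645/11.
With the subsidy, sellers receive ps = pb + 6 for each unit, where pb is the price buyers pay.
On the curves, pb = 96.2 - 0.2q and ps = 82/3 + (1/6)q; the wedge ps − pb = 6 gives 82/3 + (1/6)q − (96.2 - 0.2q) = 6, so q' = 2246/11.
Then pb = 96.2 − 0.2·(2246/11) = 609/11 and ps = 82/3 + (1/6)·(2246/11) = 675/11.
Buyers' price falls by p* − pb = 645/11 − 609/11 = 36/11; sellers' price rises by ps − p* = 675/11 − 645/11 = 30/11.

Buyers gain 36/11 per unit; sellers gain 30/11 per unit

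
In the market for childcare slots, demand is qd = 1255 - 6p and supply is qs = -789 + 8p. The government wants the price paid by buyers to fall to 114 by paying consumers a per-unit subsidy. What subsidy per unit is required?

At a buyer price of 114, quantity demanded is 1255 − 6·114 = 571.
Sellers supply 571 only when they receive ps with -789 + 8·ps = 571, i.e. ps = 170.
s = ps − pb = 170 − 114 = 56.

Required subsidy s = 56 per unit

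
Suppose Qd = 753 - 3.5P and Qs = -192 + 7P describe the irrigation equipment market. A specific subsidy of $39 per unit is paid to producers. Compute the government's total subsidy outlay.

Government cost = $20631

Pre-subsidy: 753 - 3.5P = -192 + 7P gives P* = 90, Q* = 438.
With the subsidy, sellers receive Ps = Pb + 39 for each unit, where Pb is the price buyers pay.
Supply in terms of Pb becomes Qs = -192 + 7(Pb + 39) = 81 + 7Pb. Setting this equal to demand: 753 - 3.5Pb = 81 + 7Pb, so Pb = 64.
Sellers receive Ps = 64 + 39 = 103; Q' = 753 − 3.5·64 = 529.
Government outlay = subsidy × quantity = 39 × 529 = 20631.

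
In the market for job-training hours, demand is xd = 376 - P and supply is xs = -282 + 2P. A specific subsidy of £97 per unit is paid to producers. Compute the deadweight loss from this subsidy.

Deadweight loss = 9409/3

Pre-subsidy: 376 - P = -282 + 2P gives P* = 658/3, x* = 470/3.
With the subsidy, sellers receive Ps = Pb + 97 for each unit, where Pb is the price buyers pay.
Supply in terms of Pb becomes xs = -282 + 2(Pb + 97) = -88 + 2Pb. Setting this equal to demand: 376 - Pb = -88 + 2Pb, so Pb = 464/3.
Sellers receive Ps = 464/3 + 97 = 755/3; x' = 376 − 1·(464/3) = 664/3.
The subsidy expands output by 664/3 − 470/3 = 194/3 past the efficient level; on those units the gap between marginal cost and willingness to pay runs from 0 up to 97.
DWL = ½ × 97 × 194/3 = 9409/3.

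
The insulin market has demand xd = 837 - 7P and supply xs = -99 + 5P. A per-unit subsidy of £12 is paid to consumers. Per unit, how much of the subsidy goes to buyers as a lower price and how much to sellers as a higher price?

Pre-subsidy: 837 - 7P = -99 + 5P gives P* = 78, x* = 291.
With the rebate, buyers effectively pay Pb = Ps − 12, where Ps is the price sellers receive.
Demand in terms of Ps becomes xd = 837 − 7(Ps − 12) = 921 - 7Ps. Setting this equal to supply: 921 - 7Ps = -99 + 5Ps, so Ps = 85.
Buyers pay Pb = 85 − 12 = 73; x' = -99 + 5·85 = 326.
Buyers' price falls by P* − Pb = 78 − 73 = 5; sellers' price rises by Ps − P* = 85 − 78 = 7.

Buyers gain £5 per unit; sellers gain £7 per unit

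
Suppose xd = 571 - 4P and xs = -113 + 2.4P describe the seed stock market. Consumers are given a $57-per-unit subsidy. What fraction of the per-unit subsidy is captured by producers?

Producer share = 0.625

Pre-subsidy: 571 - 4P = -113 + 2.4P gives P* = 106.875, x* = 143.5.
With the rebate, buyers effectively pay Pb = Ps − 57, where Ps is the price sellers receive.
Demand in terms of Ps becomes xd = 571 − 4(Ps − 57) = 799 - 4Ps. Setting this equal to supply: 799 - 4Ps = -113 + 2.4Ps, so Ps = 142.5.
Buyers pay Pb = 142.5 − 57 = 85.5; x' = -113 + 2.4·142.5 = 229.
Buyers' price falls by P* − Pb = 106.875 − 85.5 = 21.375; sellers' price rises by Ps − P* = 142.5 − 106.875 = 35.625.
So producers capture 35.625/57 = 0.625 of each unit of subsidy.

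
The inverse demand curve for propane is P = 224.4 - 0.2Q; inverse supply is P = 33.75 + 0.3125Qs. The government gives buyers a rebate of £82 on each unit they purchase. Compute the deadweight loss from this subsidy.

Pre-subsidy: 224.4 - 0.2Q = 33.75 + 0.3125Q gives Q* = 372 and P* = 150.
With the rebate, buyers effectively pay Pb = Ps − 82, where Ps is the price sellers receive.
On the curves, Pb = 224.4 - 0.2Q and Ps = 33.75 + 0.3125Q; the wedge Ps − Pb = 82 gives 33.75 + 0.3125Q − (224.4 - 0.2Q) = 82, so Q' = 532.
Then Pb = 224.4 − 0.2·532 = 118 and Ps = 33.75 + 0.3125·532 = 200.
The subsidy expands output by 532 − 372 = 160 past the efficient level; on those units the gap between marginal cost and willingness to pay runs from 0 up to 82.
DWL = ½ × 82 × 160 = 6560.

Deadweight loss = £6560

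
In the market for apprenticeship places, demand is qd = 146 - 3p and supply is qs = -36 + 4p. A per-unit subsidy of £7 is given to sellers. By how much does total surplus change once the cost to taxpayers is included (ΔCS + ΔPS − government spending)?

Net change in total surplus = -£42

Pre-subsidy: 146 - 3p = -36 + 4p gives p* = 26, q* = 68.
With the subsidy, sellers receive ps = pb + 7 for each unit, where pb is the price buyers pay.
Supply in terms of pb becomes qs = -36 + 4(pb + 7) = -8 + 4pb. Setting this equal to demand: 146 - 3pb = -8 + 4pb, so pb = 22.
Sellers receive ps = 22 + 7 = 29; q' = 146 − 3·22 = 80.
ΔCS = ½(68 + 80)(26 − 22) = 296; ΔPS = ½(68 + 80)(29 − 26) = 222.
Government spending = 7 × 80 = 560.
Net change = 296 + 222 − 560 = -42. The loss equals the DWL triangle ½·7·12.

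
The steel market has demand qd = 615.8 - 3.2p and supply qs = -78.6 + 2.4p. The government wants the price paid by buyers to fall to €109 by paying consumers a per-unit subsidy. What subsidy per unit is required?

At a buyer price of 109, quantity demanded is 615.8 − 3.2·109 = 267.
Sellers supply 267 only when they receive ps with -78.6 + 2.4·ps = 267, i.e. ps = 144.
s = ps − pb = 144 − 109 = 35.

Required subsidy s = €35 per unit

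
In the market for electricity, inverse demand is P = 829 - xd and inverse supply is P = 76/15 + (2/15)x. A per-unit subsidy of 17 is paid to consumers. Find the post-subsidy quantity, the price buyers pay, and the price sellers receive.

x' = 742; buyers pay 87; sellers receive 104

Pre-subsidy: 829 - x = 76/15 + (2/15)x gives x* = 727 and P* = 102.
With the rebate, buyers effectively pay Pb = Ps − 17, where Ps is the price sellers receive.
On the curves, Pb = 829 - x and Ps = 76/15 + (2/15)x; the wedge Ps − Pb = 17 gives 76/15 + (2/15)x − (829 - x) = 17, so x' = 742.
Then Pb = 829 − 1·742 = 87 and Ps = 76/15 + (2/15)·742 = 104.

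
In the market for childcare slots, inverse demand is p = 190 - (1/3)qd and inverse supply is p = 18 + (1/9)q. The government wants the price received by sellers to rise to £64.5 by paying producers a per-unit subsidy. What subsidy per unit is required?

Required subsidy s = £14 per unit

At a seller price of 64.5, quantity supplied is -162 + 9·64.5 = 418.5.
Buyers absorb 418.5 only when they pay pb = 190 − (1/3)·418.5 = 50.5.
s = ps − pb = 64.5 − 50.5 = 14.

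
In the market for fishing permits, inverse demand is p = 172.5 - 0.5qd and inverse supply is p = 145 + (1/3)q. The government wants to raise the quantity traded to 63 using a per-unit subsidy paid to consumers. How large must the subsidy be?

Required subsidy s = 25 per unit

At q = 63, from the demand curve buyers pay pb = 172.5 − 0.5·63 = 141; from the supply curve sellers need ps = 145 + (1/3)·63 = 166.
The subsidy must fill the gap: s = ps − pb = 166 − 141 = 25.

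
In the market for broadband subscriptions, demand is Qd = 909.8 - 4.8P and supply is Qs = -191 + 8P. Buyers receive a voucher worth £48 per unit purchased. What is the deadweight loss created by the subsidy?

Deadweight loss = £3456

Pre-subsidy: 909.8 - 4.8P = -191 + 8P gives P* = 86, Q* = 497.
With the rebate, buyers effectively pay Pb = Ps − 48, where Ps is the price sellers receive.
Demand in terms of Ps becomes Qd = 909.8 − 4.8(Ps − 48) = 1140.2 - 4.8Ps. Setting this equal to supply: 1140.2 - 4.8Ps = -191 + 8Ps, so Ps = 104.
Buyers pay Pb = 104 − 48 = 56; Q' = -191 + 8·104 = 641.
The subsidy expands output by 641 − 497 = 144 past the efficient level; on those units the gap between marginal cost and willingness to pay runs from 0 up to 48.
DWL = ½ × 48 × 144 = 3456.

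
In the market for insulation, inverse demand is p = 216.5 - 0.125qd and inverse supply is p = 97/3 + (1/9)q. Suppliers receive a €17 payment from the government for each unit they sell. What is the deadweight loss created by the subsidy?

Pre-subsidy: 216.5 - 0.125q = 97/3 + (1/9)q gives q* = 780 and p* = 119.
With the subsidy, sellers receive ps = pb + 17 for each unit, where pb is the price buyers pay.
On the curves, pb = 216.5 - 0.125q and ps = 97/3 + (1/9)q; the wedge ps − pb = 17 gives 97/3 + (1/9)q − (216.5 - 0.125q) = 17, so q' = 852.
Then pb = 216.5 − 0.125·852 = 110 and ps = 97/3 + (1/9)·852 = 127.
The subsidy expands output by 852 − 780 = 72 past the efficient level; on those units the gap between marginal cost and willingness to pay runs from 0 up to 17.
DWL = ½ × 17 × 72 = 612.

Deadweight loss = €612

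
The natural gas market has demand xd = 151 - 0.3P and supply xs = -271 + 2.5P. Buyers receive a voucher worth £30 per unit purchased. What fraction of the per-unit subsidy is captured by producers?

Producer share = 3/28

Pre-subsidy: 151 - 0.3P = -271 + 2.5P gives P* = 1055/7, x* = 1481/14.
With the rebate, buyers effectively pay Pb = Ps − 30, where Ps is the price sellers receive.
Demand in terms of Ps becomes xd = 151 − 0.3(Ps − 30) = 160 - 0.3Ps. Setting this equal to supply: 160 - 0.3Ps = -271 + 2.5Ps, so Ps = 2155/14.
Buyers pay Pb = 2155/14 − 30 = 1735/14; x' = -271 + 2.5·(2155/14) = 3187/28.
Buyers' price falls by P* − Pb = 1055/7 − 1735/14 = 375/14; sellers' price rises by Ps − P* = 2155/14 − 1055/7 = 45/14.
So producers capture (45/14)/30 = 3/28 of each unit of subsidy.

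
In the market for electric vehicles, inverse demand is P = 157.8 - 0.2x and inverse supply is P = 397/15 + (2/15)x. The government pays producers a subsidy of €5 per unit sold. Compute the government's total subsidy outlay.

Pre-subsidy: 157.8 - 0.2x = 397/15 + (2/15)x gives x* = 394 and P* = 79.
With the subsidy, sellers receive Ps = Pb + 5 for each unit, where Pb is the price buyers pay.
On the curves, Pb = 157.8 - 0.2x and Ps = 397/15 + (2/15)x; the wedge Ps − Pb = 5 gives 397/15 + (2/15)x − (157.8 - 0.2x) = 5, so x' = 409.
Then Pb = 157.8 − 0.2·409 = 76 and Ps = 397/15 + (2/15)·409 = 81.
Government outlay = subsidy × quantity = 5 × 409 = 2045.

Government cost = €2045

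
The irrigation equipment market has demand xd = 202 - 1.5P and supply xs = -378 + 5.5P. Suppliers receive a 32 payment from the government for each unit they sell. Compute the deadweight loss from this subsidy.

Pre-subsidy: 202 - 1.5P = -378 + 5.5P gives P* = 580/7, x* = 544/7.
With the subsidy, sellers receive Ps = Pb + 32 for each unit, where Pb is the price buyers pay.
Supply in terms of Pb becomes xs = -378 + 5.5(Pb + 32) = -202 + 5.5Pb. Setting this equal to demand: 202 - 1.5Pb = -202 + 5.5Pb, so Pb = 404/7.
Sellers receive Ps = 404/7 + 32 = 628/7; x' = 202 − 1.5·(404/7) = 808/7.
The subsidy expands output by 808/7 − 544/7 = 264/7 past the efficient level; on those units the gap between marginal cost and willingness to pay runs from 0 up to 32.
DWL = ½ × 32 × 264/7 = 4224/7.

Deadweight loss = 4224/7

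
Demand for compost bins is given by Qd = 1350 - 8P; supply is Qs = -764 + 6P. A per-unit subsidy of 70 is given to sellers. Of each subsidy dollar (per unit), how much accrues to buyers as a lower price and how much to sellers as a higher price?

Pre-subsidy: 1350 - 8P = -764 + 6P gives P* = 151, Q* = 142.
With the subsidy, sellers receive Ps = Pb + 70 for each unit, where Pb is the price buyers pay.
Supply in terms of Pb becomes Qs = -764 + 6(Pb + 70) = -344 + 6Pb. Setting this equal to demand: 1350 - 8Pb = -344 + 6Pb, so Pb = 121.
Sellers receive Ps = 121 + 70 = 191; Q' = 1350 − 8·121 = 382.
Buyers' price falls by P* − Pb = 151 − 121 = 30; sellers' price rises by Ps − P* = 191 − 151 = 40.

Buyers gain 30 per unit; sellers gain 40 per unit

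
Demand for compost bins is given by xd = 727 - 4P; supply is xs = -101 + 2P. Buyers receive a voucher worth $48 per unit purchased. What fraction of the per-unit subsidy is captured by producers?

Pre-subsidy: 727 - 4P = -101 + 2P gives P* = 138, x* = 175.
With the rebate, buyers effectively pay Pb = Ps − 48, where Ps is the price sellers receive.
Demand in terms of Ps becomes xd = 727 − 4(Ps − 48) = 919 - 4Ps. Setting this equal to supply: 919 - 4Ps = -101 + 2Ps, so Ps = 170.
Buyers pay Pb = 170 − 48 = 122; x' = -101 + 2·170 = 239.
Buyers' price falls by P* − Pb = 138 − 122 = 16; sellers' price rises by Ps − P* = 170 − 138 = 32.
So producers capture 32/48 = 2/3 of each unit of subsidy.

Producer share = 2/3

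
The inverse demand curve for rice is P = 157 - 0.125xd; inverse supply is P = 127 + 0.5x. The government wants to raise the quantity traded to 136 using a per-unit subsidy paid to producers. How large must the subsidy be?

At x = 136, from the demand curve buyers pay Pb = 157 − 0.125·136 = 140; from the supply curve sellers need Ps = 127 + 0.5·136 = 195.
The subsidy must fill the gap: s = Ps − Pb = 195 − 140 = 55.

Required subsidy s = 55 per unit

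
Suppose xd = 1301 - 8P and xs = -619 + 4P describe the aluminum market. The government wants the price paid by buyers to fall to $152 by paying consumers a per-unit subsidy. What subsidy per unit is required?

Required subsidy s = $24 per unit

At a buyer price of 152, quantity demanded is 1301 − 8·152 = 85.
Sellers supply 85 only when they receive Ps with -619 + 4·Ps = 85, i.e. Ps = 176.
s = Ps − Pb = 176 − 152 = 24.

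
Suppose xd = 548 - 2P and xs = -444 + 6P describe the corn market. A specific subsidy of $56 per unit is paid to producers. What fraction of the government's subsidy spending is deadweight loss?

DWL / government spending = 0.109375

Pre-subsidy: 548 - 2P = -444 + 6P gives P* = 124, x* = 300.
With the subsidy, sellers receive Ps = Pb + 56 for each unit, where Pb is the price buyers pay.
Supply in terms of Pb becomes xs = -444 + 6(Pb + 56) = -108 + 6Pb. Setting this equal to demand: 548 - 2Pb = -108 + 6Pb, so Pb = 82.
Sellers receive Ps = 82 + 56 = 138; x' = 548 − 2·82 = 384.
ΔCS = ½(300 + 384)(124 − 82) = 14364; ΔPS = ½(300 + 384)(138 − 124) = 4788.
Government spending = 56 × 384 = 21504.
DWL = ½ × 56 × (384 − 300) = 2352; fraction = 2352 / 21504 = 0.109375.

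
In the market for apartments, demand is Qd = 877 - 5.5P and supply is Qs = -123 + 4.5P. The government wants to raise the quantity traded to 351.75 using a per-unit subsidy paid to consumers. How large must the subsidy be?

At Q = 351.75, invert demand for the buyer price: Pb = (877 − 351.75)/5.5 = 95.5; invert supply for the seller price: Ps = (351.75 − (-123))/4.5 = 105.5.
The subsidy must fill the gap: s = Ps − Pb = 105.5 − 95.5 = 10.

Required subsidy s = 10 per unit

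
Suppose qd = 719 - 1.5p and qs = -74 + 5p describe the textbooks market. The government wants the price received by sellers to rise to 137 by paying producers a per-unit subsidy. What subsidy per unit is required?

Required subsidy s = 65 per unit

At a seller price of 137, quantity supplied is -74 + 5·137 = 611.
Buyers absorb 611 only when they pay pb with 719 − 1.5·pb = 611, i.e. pb = 72.
s = ps − pb = 137 − 72 = 65.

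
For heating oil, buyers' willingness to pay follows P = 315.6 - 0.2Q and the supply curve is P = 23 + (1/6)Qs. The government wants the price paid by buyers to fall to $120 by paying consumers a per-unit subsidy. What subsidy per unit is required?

Required subsidy s = $66 per unit

At a buyer price of 120, quantity demanded is 1578 − 5·120 = 978.
Sellers supply 978 only when they receive Ps = 23 + (1/6)·978 = 186.
s = Ps − Pb = 186 − 120 = 66.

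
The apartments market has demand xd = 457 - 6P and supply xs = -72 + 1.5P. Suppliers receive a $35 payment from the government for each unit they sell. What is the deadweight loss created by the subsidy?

Deadweight loss = $735

Pre-subsidy: 457 - 6P = -72 + 1.5P gives P* = 1058/15, x* = 33.8.
With the subsidy, sellers receive Ps = Pb + 35 for each unit, where Pb is the price buyers pay.
Supply in terms of Pb becomes xs = -72 + 1.5(Pb + 35) = -19.5 + 1.5Pb. Setting this equal to demand: 457 - 6Pb = -19.5 + 1.5Pb, so Pb = 953/15.
Sellers receive Ps = 953/15 + 35 = 1478/15; x' = 457 − 6·(953/15) = 75.8.
The subsidy expands output by 75.8 − 33.8 = 42 past the efficient level; on those units the gap between marginal cost and willingness to pay runs from 0 up to 35.
DWL = ½ × 35 × 42 = 735.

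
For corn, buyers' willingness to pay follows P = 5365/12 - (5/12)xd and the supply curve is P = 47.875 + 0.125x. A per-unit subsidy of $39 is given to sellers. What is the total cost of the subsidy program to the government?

Pre-subsidy: 5365/12 - (5/12)x = 47.875 + 0.125x gives x* = 737 and P* = 140.
With the subsidy, sellers receive Ps = Pb + 39 for each unit, where Pb is the price buyers pay.
On the curves, Pb = 5365/12 - (5/12)x and Ps = 47.875 + 0.125x; the wedge Ps − Pb = 39 gives 47.875 + 0.125x − (5365/12 - (5/12)x) = 39, so x' = 809.
Then Pb = 5365/12 − (5/12)·809 = 110 and Ps = 47.875 + 0.125·809 = 149.
Government outlay = subsidy × quantity = 39 × 809 = 31551.

Government cost = $31551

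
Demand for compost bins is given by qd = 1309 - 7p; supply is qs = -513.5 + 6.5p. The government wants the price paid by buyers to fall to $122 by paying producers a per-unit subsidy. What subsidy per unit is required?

Required subsidy s = $27 per unit

At a buyer price of 122, quantity demanded is 1309 − 7·122 = 455.
Sellers supply 455 only when they receive ps with -513.5 + 6.5·ps = 455, i.e. ps = 149.
s = ps − pb = 149 − 122 = 27.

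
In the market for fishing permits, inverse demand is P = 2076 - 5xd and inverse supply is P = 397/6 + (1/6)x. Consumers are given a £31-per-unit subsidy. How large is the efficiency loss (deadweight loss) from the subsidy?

Deadweight loss = £93

Pre-subsidy: 2076 - 5x = 397/6 + (1/6)x gives x* = 389 and P* = 131.
With the rebate, buyers effectively pay Pb = Ps − 31, where Ps is the price sellers receive.
On the curves, Pb = 2076 - 5x and Ps = 397/6 + (1/6)x; the wedge Ps − Pb = 31 gives 397/6 + (1/6)x − (2076 - 5x) = 31, so x' = 395.
Then Pb = 2076 − 5·395 = 101 and Ps = 397/6 + (1/6)·395 = 132.
The subsidy expands output by 395 − 389 = 6 past the efficient level; on those units the gap between marginal cost and willingness to pay runs from 0 up to 31.
DWL = ½ × 31 × 6 = 93.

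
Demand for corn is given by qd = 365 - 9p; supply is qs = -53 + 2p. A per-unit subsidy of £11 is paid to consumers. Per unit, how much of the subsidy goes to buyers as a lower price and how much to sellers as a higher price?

Pre-subsidy: 365 - 9p = -53 + 2p gives p* = 38, q* = 23.
With the rebate, buyers effectively pay pb = ps − 11, where ps is the price sellers receive.
Demand in terms of ps becomes qd = 365 − 9(ps − 11) = 464 - 9ps. Setting this equal to supply: 464 - 9ps = -53 + 2ps, so ps = 47.
Buyers pay pb = 47 − 11 = 36; q' = -53 + 2·47 = 41.
Buyers' price falls by p* − pb = 38 − 36 = 2; sellers' price rises by ps − p* = 47 − 38 = 9.

Buyers gain £2 per unit; sellers gain £9 per unit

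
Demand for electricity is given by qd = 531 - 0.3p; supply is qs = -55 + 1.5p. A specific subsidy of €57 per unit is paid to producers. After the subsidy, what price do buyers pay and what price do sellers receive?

Buyers pay 5005/18; sellers receive 6031/18

Pre-subsidy: 531 - 0.3p = -55 + 1.5p gives p* = 2930/9, q* = 1300/3.
With the subsidy, sellers receive ps = pb + 57 for each unit, where pb is the price buyers pay.
Supply in terms of pb becomes qs = -55 + 1.5(pb + 57) = 30.5 + 1.5pb. Setting this equal to demand: 531 - 0.3pb = 30.5 + 1.5pb, so pb = 5005/18.
Sellers receive ps = 5005/18 + 57 = 6031/18; q' = 531 − 0.3·(5005/18) = 5371/12.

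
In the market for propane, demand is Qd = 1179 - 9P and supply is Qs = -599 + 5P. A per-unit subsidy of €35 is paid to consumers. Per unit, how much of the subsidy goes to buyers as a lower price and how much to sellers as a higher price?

Pre-subsidy: 1179 - 9P = -599 + 5P gives P* = 127, Q* = 36.
With the rebate, buyers effectively pay Pb = Ps − 35, where Ps is the price sellers receive.
Demand in terms of Ps becomes Qd = 1179 − 9(Ps − 35) = 1494 - 9Ps. Setting this equal to supply: 1494 - 9Ps = -599 + 5Ps, so Ps = 149.5.
Buyers pay Pb = 149.5 − 35 = 114.5; Q' = -599 + 5·149.5 = 148.5.
Buyers' price falls by P* − Pb = 127 − 114.5 = 12.5; sellers' price rises by Ps − P* = 149.5 − 127 = 22.5.

Buyers gain €12.5 per unit; sellers gain €22.5 per unit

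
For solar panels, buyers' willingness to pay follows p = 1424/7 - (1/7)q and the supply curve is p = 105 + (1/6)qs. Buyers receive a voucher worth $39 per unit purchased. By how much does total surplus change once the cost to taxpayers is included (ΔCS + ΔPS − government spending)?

Net change in total surplus = -$2457

Pre-subsidy: 1424/7 - (1/7)q = 105 + (1/6)q gives q* = 318 and p* = 158.
With the rebate, buyers effectively pay pb = ps − 39, where ps is the price sellers receive.
On the curves, pb = 1424/7 - (1/7)q and ps = 105 + (1/6)q; the wedge ps − pb = 39 gives 105 + (1/6)q − (1424/7 - (1/7)q) = 39, so q' = 444.
Then pb = 1424/7 − (1/7)·444 = 140 and ps = 105 + (1/6)·444 = 179.
ΔCS = ½(318 + 444)(158 − 140) = 6858; ΔPS = ½(318 + 444)(179 − 158) = 8001.
Government spending = 39 × 444 = 17316.
Net change = 6858 + 8001 − 17316 = -2457. The loss equals the DWL triangle ½·39·126.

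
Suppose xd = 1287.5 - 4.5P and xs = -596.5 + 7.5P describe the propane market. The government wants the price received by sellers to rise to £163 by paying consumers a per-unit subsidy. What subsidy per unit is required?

Required subsidy s = £16 per unit

At a seller price of 163, quantity supplied is -596.5 + 7.5·163 = 626.
Buyers absorb 626 only when they pay Pb with 1287.5 − 4.5·Pb = 626, i.e. Pb = 147.
s = Ps − Pb = 163 − 147 = 16.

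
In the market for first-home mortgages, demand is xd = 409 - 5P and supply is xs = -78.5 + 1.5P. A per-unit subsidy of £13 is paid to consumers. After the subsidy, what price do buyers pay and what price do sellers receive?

Buyers pay £72; sellers receive £85

Pre-subsidy: 409 - 5P = -78.5 + 1.5P gives P* = 75, x* = 34.
With the rebate, buyers effectively pay Pb = Ps − 13, where Ps is the price sellers receive.
Demand in terms of Ps becomes xd = 409 − 5(Ps − 13) = 474 - 5Ps. Setting this equal to supply: 474 - 5Ps = -78.5 + 1.5Ps, so Ps = 85.
Buyers pay Pb = 85 − 13 = 72; x' = -78.5 + 1.5·85 = 49.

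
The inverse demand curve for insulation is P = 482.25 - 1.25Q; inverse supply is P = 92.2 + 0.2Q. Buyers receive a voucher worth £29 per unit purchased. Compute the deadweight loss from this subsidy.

Deadweight loss = £290

Pre-subsidy: 482.25 - 1.25Q = 92.2 + 0.2Q gives Q* = 269 and P* = 146.
With the rebate, buyers effectively pay Pb = Ps − 29, where Ps is the price sellers receive.
On the curves, Pb = 482.25 - 1.25Q and Ps = 92.2 + 0.2Q; the wedge Ps − Pb = 29 gives 92.2 + 0.2Q − (482.25 - 1.25Q) = 29, so Q' = 289.
Then Pb = 482.25 − 1.25·289 = 121 and Ps = 92.2 + 0.2·289 = 150.
The subsidy expands output by 289 − 269 = 20 past the efficient level; on those units the gap between marginal cost and willingness to pay runs from 0 up to 29.
DWL = ½ × 29 × 20 = 290.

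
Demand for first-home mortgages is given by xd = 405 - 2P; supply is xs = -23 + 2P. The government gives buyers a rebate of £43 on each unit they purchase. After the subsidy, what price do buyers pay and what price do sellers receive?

Pre-subsidy: 405 - 2P = -23 + 2P gives P* = 107, x* = 191.
With the rebate, buyers effectively pay Pb = Ps − 43, where Ps is the price sellers receive.
Demand in terms of Ps becomes xd = 405 − 2(Ps − 43) = 491 - 2Ps. Setting this equal to supply: 491 - 2Ps = -23 + 2Ps, so Ps = 128.5.
Buyers pay Pb = 128.5 − 43 = 85.5; x' = -23 + 2·128.5 = 234.

Buyers pay £85.5; sellers receive £128.5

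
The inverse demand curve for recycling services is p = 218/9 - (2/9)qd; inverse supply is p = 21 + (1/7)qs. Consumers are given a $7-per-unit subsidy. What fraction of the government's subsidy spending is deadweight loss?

Pre-subsidy: 218/9 - (2/9)q = 21 + (1/7)q gives q* = 203/23 and p* = 512/23.
With the rebate, buyers effectively pay pb = ps − 7, where ps is the price sellers receive.
On the curves, pb = 218/9 - (2/9)q and ps = 21 + (1/7)q; the wedge ps − pb = 7 gives 21 + (1/7)q − (218/9 - (2/9)q) = 7, so q' = 28.
Then pb = 218/9 − (2/9)·28 = 18 and ps = 21 + (1/7)·28 = 25.
ΔCS = ½(203/23 + 28)(512/23 − 18) = 41503/529; ΔPS = ½(203/23 + 28)(25 − 512/23) = 53361/1058.
Government spending = 7 × 28 = 196.
DWL = ½ × 7 × (28 − 203/23) = 3087/46; fraction = (3087/46) / 196 = 63/184.

DWL / government spending = 63/184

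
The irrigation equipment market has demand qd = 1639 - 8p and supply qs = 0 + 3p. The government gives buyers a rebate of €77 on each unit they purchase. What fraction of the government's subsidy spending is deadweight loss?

Pre-subsidy: 1639 - 8p = 0 + 3p gives p* = 149, q* = 447.
With the rebate, buyers effectively pay pb = ps − 77, where ps is the price sellers receive.
Demand in terms of ps becomes qd = 1639 − 8(ps − 77) = 2255 - 8ps. Setting this equal to supply: 2255 - 8ps = 0 + 3ps, so ps = 205.
Buyers pay pb = 205 − 77 = 128; q' = 0 + 3·205 = 615.
ΔCS = ½(447 + 615)(149 − 128) = 11151; ΔPS = ½(447 + 615)(205 − 149) = 29736.
Government spending = 77 × 615 = 47355.
DWL = ½ × 77 × (615 − 447) = 6468; fraction = 6468 / 47355 = 28/205.

DWL / government spending = 28/205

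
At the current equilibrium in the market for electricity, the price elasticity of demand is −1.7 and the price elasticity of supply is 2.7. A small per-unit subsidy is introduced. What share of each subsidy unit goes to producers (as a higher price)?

For a small subsidy around the equilibrium, the benefit split depends on the relative slopes, which at a point are proportional to the elasticities.
Buyer share = εs/(εs + |εd|) = 2.7/(2.7 + 1.7) = 27/44; seller share = |εd|/(εs + |εd|) = 17/44.
So producers capture 17/44 of the subsidy.

Producer share = 17/44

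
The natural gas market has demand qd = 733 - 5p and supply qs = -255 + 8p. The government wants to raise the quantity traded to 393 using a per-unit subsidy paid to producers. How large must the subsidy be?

Required subsidy s = 13 per unit

At q = 393, invert demand for the buyer price: pb = (733 − 393)/5 = 68; invert supply for the seller price: ps = (393 − (-255))/8 = 81.
The subsidy must fill the gap: s = ps − pb = 81 − 68 = 13.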